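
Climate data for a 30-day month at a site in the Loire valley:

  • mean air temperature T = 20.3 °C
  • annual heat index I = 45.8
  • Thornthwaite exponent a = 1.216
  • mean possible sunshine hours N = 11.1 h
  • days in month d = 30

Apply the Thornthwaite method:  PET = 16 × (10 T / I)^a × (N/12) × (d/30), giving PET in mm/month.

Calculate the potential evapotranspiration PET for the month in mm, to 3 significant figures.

10T/I = 10 × 20.3 / 45.8 = 4.4323
(10T/I)^a = 4.4323^1.216 = 6.1137
Uncorrected PET = 16 × 6.1137 = 97.819 mm
Correction = (N/12)(d/30) = (11.1/12)(30/30) = 0.9250
PET = 97.819 × 0.9250 = 90.483 mm/month

90.5 mm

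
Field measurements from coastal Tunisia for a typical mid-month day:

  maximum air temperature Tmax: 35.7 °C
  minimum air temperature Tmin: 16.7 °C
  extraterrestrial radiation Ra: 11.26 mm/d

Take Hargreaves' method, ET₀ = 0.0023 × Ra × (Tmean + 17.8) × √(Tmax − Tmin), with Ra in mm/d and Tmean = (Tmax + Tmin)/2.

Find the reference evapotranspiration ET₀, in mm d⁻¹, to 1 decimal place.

5.0 mm d⁻¹

Tmean = (35.7 + 16.7)/2 = 26.20 °C
ET₀ = 0.0023 × 11.26 × (26.20 + 17.8) × √19.0 = 0.0023 × 11.26 × 44.00 × 4.3589 = 4.9670 mm/d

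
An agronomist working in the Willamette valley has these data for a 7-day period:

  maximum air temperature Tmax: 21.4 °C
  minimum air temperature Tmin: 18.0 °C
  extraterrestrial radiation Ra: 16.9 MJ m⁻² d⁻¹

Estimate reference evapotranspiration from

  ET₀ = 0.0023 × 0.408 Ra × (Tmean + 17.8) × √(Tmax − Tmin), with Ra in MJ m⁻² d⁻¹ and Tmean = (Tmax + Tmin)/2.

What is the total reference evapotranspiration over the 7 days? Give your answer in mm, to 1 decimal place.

7.7 mm

Tmean = (21.4 + 18.0)/2 = 19.70 °C
0.408 Ra = 0.408 × 16.9 = 6.8952 mm/d equivalent
ET₀ = 0.0023 × 6.8952 × (19.70 + 17.8) × √3.4 = 0.0023 × 6.8952 × 37.50 × 1.8439 = 1.0966 mm/d
Over 7 days: 1.0966 × 7 = 7.676 mm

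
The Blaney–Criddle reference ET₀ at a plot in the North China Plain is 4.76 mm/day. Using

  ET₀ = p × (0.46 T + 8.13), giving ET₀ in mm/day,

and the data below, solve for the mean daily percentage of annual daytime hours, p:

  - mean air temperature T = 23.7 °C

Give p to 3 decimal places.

p = ET₀ / (0.46 T + 8.13) = 4.76 / (0.46 × 23.7 + 8.13) = 4.76 / 19.032 = 0.2501

0.250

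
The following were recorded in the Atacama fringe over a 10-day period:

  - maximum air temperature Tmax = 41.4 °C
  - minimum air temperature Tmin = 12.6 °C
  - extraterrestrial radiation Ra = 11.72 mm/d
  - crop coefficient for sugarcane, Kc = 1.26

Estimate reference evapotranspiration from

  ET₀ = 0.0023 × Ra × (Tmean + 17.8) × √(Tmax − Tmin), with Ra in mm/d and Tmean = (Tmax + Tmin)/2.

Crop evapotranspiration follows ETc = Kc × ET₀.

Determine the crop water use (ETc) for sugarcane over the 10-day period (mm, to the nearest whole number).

Tmean = (41.4 + 12.6)/2 = 27.00 °C
ET₀ = 0.0023 × 11.72 × (27.00 + 17.8) × √28.8 = 0.0023 × 11.72 × 44.80 × 5.3666 = 6.4809 mm/d
ETc = Kc × ET₀ = 1.26 × 6.4809 = 8.1659 mm/d
Over 10 days: 8.1659 × 10 = 81.659 mm

82 mm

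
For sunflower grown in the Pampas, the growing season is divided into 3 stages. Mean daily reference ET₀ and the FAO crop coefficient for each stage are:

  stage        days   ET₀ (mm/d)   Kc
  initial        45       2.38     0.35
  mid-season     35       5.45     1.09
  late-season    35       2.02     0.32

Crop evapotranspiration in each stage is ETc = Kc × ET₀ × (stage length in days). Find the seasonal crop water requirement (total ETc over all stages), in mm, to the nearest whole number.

268 mm

initial: 0.35 × 2.38 × 45 = 37.49 mm
mid-season: 1.09 × 5.45 × 35 = 207.92 mm
late-season: 0.32 × 2.02 × 35 = 22.62 mm
Seasonal total = 268.03 mm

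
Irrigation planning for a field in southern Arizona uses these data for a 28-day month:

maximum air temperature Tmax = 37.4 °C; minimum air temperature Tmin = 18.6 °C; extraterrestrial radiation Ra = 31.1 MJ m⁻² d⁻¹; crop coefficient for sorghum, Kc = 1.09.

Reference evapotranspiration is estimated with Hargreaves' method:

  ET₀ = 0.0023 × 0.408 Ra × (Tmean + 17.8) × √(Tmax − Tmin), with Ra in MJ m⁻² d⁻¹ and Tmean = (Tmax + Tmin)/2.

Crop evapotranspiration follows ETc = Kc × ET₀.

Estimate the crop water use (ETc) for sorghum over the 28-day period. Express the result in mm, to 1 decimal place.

176.9 mm

Tmean = (37.4 + 18.6)/2 = 28.00 °C
0.408 Ra = 0.408 × 31.1 = 12.6888 mm/d equivalent
ET₀ = 0.0023 × 12.6888 × (28.00 + 17.8) × √18.8 = 0.0023 × 12.6888 × 45.80 × 4.3359 = 5.7955 mm/d
ETc = Kc × ET₀ = 1.09 × 5.7955 = 6.3171 mm/d
Over 28 days: 6.3171 × 28 = 176.879 mm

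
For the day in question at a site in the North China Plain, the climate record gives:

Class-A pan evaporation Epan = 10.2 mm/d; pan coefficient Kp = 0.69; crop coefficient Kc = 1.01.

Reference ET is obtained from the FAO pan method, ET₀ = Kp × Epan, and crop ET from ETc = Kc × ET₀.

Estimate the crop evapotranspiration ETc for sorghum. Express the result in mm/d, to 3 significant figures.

7.11 mm/d

ET₀ = 0.69 × 10.2 = 7.0380 mm/d
ETc = Kc × ET₀ = 1.01 × 7.0380 = 7.1084 mm/d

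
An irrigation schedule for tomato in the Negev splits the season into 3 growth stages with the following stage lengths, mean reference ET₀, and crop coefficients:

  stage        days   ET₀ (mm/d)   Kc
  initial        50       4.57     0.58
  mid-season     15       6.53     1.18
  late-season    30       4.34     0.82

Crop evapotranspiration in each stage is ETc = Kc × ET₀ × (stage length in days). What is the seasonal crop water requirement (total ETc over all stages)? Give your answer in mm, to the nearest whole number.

initial: 0.58 × 4.57 × 50 = 132.53 mm
mid-season: 1.18 × 6.53 × 15 = 115.58 mm
late-season: 0.82 × 4.34 × 30 = 106.76 mm
Seasonal total = 354.87 mm

355 mm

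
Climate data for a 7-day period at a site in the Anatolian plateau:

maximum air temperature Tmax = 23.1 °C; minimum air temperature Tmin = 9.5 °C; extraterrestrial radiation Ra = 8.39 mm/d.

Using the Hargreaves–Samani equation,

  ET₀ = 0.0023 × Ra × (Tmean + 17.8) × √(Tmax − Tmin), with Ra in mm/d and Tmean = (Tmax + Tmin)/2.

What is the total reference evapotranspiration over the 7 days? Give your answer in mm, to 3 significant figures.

17.0 mm

Tmean = (23.1 + 9.5)/2 = 16.30 °C
ET₀ = 0.0023 × 8.39 × (16.30 + 17.8) × √13.6 = 0.0023 × 8.39 × 34.10 × 3.6878 = 2.4267 mm/d
Over 7 days: 2.4267 × 7 = 16.987 mm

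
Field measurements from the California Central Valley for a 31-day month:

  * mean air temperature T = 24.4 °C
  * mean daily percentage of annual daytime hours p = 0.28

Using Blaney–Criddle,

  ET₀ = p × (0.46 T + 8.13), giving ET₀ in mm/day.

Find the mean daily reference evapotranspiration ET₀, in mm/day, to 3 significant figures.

5.42 mm/day

ET₀ = 0.28 × (0.46 × 24.4 + 8.13) = 0.28 × 19.354 = 5.4191 mm/d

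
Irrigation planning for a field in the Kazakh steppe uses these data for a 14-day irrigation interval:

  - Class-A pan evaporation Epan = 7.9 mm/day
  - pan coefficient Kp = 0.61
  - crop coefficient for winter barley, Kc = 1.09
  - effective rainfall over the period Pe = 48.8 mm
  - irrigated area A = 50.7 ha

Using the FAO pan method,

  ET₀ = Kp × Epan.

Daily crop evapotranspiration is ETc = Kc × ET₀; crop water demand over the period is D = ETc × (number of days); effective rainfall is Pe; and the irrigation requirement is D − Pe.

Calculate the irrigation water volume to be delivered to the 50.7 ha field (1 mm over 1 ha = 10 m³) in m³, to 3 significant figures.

12500 m³

ET₀ = 0.61 × 7.9 = 4.8190 mm/d
ETc = Kc × ET₀ = 1.09 × 4.8190 = 5.2527 mm/d
Crop demand D = ETc × 14 d = 5.2527 × 14 = 73.538 mm
D − Pe = 73.538 − 48.8 = 24.738 mm
Volume = 24.738 mm × 50.7 ha × 10 = 12542.2 m³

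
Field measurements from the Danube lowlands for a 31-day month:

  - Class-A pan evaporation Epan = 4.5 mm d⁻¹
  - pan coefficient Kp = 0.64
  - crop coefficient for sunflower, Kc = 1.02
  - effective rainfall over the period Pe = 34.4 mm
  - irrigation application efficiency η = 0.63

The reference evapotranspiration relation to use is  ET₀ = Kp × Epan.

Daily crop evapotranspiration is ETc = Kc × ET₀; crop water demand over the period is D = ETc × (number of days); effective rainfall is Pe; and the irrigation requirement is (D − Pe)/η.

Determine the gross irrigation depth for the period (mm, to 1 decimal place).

ET₀ = 0.64 × 4.5 = 2.8800 mm/d
ETc = Kc × ET₀ = 1.02 × 2.8800 = 2.9376 mm/d
Crop demand D = ETc × 31 d = 2.9376 × 31 = 91.066 mm
D − Pe = 91.066 − 34.4 = 56.666 mm
Gross irrigation = 56.666 / 0.63 = 89.946 mm

89.9 mm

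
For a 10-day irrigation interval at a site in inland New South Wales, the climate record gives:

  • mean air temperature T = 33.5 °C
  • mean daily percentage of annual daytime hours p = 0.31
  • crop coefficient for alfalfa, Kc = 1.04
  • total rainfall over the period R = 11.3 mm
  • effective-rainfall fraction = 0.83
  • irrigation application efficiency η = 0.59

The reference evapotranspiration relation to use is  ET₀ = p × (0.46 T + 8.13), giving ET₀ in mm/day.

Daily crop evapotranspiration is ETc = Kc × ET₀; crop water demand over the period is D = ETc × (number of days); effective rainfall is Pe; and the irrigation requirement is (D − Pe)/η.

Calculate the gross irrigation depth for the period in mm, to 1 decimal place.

ET₀ = 0.31 × (0.46 × 33.5 + 8.13) = 0.31 × 23.540 = 7.2974 mm/d
ETc = Kc × ET₀ = 1.04 × 7.2974 = 7.5893 mm/d
Crop demand D = ETc × 10 d = 7.5893 × 10 = 75.893 mm
Pe = 0.83 × 11.3 = 9.379 mm
D − Pe = 75.893 − 9.379 = 66.514 mm
Gross irrigation = 66.514 / 0.59 = 112.736 mm

112.7 mm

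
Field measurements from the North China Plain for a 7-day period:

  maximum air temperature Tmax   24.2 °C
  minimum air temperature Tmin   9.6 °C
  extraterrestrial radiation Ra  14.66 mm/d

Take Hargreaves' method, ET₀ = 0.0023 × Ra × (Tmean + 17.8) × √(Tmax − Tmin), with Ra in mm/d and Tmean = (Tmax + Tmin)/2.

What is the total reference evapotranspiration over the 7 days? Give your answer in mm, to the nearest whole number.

Tmean = (24.2 + 9.6)/2 = 16.90 °C
ET₀ = 0.0023 × 14.66 × (16.90 + 17.8) × √14.6 = 0.0023 × 14.66 × 34.70 × 3.8210 = 4.4706 mm/d
Over 7 days: 4.4706 × 7 = 31.294 mm

31 mm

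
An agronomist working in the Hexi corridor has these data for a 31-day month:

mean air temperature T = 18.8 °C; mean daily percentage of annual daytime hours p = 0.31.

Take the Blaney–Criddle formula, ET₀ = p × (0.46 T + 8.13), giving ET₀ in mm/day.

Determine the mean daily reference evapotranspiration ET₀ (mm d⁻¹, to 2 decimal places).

ET₀ = 0.31 × (0.46 × 18.8 + 8.13) = 0.31 × 16.778 = 5.2012 mm/d

5.20 mm d⁻¹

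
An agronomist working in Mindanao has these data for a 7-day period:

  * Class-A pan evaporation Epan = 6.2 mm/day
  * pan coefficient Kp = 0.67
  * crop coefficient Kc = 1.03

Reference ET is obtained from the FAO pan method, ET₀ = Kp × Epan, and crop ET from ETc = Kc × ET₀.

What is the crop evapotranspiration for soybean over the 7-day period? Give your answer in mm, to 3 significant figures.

30.0 mm

ET₀ = 0.67 × 6.2 = 4.1540 mm/d
ETc = Kc × ET₀ = 1.03 × 4.1540 = 4.2786 mm/d
Over 7 days: 4.2786 × 7 = 29.950 mm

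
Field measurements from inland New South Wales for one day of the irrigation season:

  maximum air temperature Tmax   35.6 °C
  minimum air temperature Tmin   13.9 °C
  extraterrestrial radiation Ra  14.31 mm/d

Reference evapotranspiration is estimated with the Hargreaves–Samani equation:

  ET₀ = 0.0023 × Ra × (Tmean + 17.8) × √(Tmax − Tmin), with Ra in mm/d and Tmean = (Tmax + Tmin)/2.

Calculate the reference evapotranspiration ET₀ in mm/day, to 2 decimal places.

6.52 mm/day

Tmean = (35.6 + 13.9)/2 = 24.75 °C
ET₀ = 0.0023 × 14.31 × (24.75 + 17.8) × √21.7 = 0.0023 × 14.31 × 42.55 × 4.6583 = 6.5237 mm/d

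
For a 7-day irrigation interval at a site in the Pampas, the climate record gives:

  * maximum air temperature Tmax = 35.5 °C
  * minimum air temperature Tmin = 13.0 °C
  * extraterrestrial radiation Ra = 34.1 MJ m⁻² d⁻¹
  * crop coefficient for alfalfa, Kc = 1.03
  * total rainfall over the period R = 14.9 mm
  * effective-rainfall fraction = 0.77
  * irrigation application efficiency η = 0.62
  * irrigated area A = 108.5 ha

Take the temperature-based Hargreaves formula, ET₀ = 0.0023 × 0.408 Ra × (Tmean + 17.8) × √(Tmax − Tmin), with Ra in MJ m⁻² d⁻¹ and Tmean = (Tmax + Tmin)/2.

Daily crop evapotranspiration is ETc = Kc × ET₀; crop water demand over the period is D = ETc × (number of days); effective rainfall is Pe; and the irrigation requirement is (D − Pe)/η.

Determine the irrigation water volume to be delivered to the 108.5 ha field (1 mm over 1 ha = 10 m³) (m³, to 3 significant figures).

60500 m³

Tmean = (35.5 + 13.0)/2 = 24.25 °C
0.408 Ra = 0.408 × 34.1 = 13.9128 mm/d equivalent
ET₀ = 0.0023 × 13.9128 × (24.25 + 17.8) × √22.5 = 0.0023 × 13.9128 × 42.05 × 4.7434 = 6.3826 mm/d
ETc = Kc × ET₀ = 1.03 × 6.3826 = 6.5741 mm/d
Crop demand D = ETc × 7 d = 6.5741 × 7 = 46.019 mm
Pe = 0.77 × 14.9 = 11.473 mm
D − Pe = 46.019 − 11.473 = 34.546 mm
Gross irrigation = 34.546 / 0.62 = 55.719 mm
Volume = 55.719 mm × 108.5 ha × 10 = 60455.1 m³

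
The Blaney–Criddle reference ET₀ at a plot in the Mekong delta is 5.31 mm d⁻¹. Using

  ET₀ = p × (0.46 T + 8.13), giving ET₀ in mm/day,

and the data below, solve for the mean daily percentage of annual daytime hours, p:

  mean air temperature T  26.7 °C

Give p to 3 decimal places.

0.260

p = ET₀ / (0.46 T + 8.13) = 5.31 / (0.46 × 26.7 + 8.13) = 5.31 / 20.412 = 0.2601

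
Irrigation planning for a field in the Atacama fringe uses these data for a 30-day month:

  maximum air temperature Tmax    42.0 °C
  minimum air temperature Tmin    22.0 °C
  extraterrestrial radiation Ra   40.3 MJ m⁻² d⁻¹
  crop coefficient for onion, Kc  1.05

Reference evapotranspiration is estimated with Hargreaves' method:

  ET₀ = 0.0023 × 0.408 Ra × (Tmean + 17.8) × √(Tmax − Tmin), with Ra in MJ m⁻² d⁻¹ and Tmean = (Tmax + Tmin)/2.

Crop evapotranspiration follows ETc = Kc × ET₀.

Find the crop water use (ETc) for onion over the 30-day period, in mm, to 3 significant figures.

Tmean = (42.0 + 22.0)/2 = 32.00 °C
0.408 Ra = 0.408 × 40.3 = 16.4424 mm/d equivalent
ET₀ = 0.0023 × 16.4424 × (32.00 + 17.8) × √20.0 = 0.0023 × 16.4424 × 49.80 × 4.4721 = 8.4224 mm/d
ETc = Kc × ET₀ = 1.05 × 8.4224 = 8.8435 mm/d
Over 30 days: 8.8435 × 30 = 265.305 mm

265 mm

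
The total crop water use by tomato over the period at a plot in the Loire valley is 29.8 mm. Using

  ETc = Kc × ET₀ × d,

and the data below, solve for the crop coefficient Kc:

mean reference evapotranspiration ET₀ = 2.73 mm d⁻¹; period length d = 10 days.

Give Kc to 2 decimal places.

ETc = Kc × ET₀ × d  ⇒  Kc = ETc / (ET₀ × d)
Kc = 29.8 / (2.73 × 10) = 29.8 / 27.30 = 1.0916

1.09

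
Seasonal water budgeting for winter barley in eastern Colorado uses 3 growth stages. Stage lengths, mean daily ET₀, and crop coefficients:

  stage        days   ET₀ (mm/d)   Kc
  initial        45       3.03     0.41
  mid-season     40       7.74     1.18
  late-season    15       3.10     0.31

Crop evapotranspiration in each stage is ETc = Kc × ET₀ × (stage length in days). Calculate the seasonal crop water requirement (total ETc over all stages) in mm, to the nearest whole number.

436 mm

initial: 0.41 × 3.03 × 45 = 55.90 mm
mid-season: 1.18 × 7.74 × 40 = 365.33 mm
late-season: 0.31 × 3.10 × 15 = 14.42 mm
Seasonal total = 435.65 mm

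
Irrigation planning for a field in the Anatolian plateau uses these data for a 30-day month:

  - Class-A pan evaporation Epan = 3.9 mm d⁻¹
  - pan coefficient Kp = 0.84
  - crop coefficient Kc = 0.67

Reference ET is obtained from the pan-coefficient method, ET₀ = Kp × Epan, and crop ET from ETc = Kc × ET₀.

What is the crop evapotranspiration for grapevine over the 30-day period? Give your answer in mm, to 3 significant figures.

65.8 mm

ET₀ = 0.84 × 3.9 = 3.2760 mm/d
ETc = Kc × ET₀ = 0.67 × 3.2760 = 2.1949 mm/d
Over 30 days: 2.1949 × 30 = 65.847 mm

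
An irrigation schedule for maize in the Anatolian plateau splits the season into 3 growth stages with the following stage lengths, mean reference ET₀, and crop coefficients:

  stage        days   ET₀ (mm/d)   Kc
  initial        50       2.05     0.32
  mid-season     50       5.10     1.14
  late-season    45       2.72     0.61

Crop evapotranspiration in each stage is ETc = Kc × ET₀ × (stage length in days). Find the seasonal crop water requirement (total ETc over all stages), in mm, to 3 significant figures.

initial: 0.32 × 2.05 × 50 = 32.80 mm
mid-season: 1.14 × 5.10 × 50 = 290.70 mm
late-season: 0.61 × 2.72 × 45 = 74.66 mm
Seasonal total = 398.16 mm

398 mm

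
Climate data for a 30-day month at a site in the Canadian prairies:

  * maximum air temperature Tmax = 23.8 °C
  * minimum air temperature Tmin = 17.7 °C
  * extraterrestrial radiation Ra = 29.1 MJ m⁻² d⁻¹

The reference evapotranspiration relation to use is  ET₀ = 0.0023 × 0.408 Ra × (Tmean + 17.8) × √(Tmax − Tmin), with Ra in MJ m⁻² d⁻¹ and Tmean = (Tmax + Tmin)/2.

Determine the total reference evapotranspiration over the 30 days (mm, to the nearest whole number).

Tmean = (23.8 + 17.7)/2 = 20.75 °C
0.408 Ra = 0.408 × 29.1 = 11.8728 mm/d equivalent
ET₀ = 0.0023 × 11.8728 × (20.75 + 17.8) × √6.1 = 0.0023 × 11.8728 × 38.55 × 2.4698 = 2.6000 mm/d
Over 30 days: 2.6000 × 30 = 78.000 mm

78 mm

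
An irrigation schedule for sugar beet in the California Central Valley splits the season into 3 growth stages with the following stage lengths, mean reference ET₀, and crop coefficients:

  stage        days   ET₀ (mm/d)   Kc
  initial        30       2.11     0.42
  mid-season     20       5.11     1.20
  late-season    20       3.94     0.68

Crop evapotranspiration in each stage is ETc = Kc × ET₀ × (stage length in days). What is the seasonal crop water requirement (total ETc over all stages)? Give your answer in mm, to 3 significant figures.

initial: 0.42 × 2.11 × 30 = 26.59 mm
mid-season: 1.20 × 5.11 × 20 = 122.64 mm
late-season: 0.68 × 3.94 × 20 = 53.58 mm
Seasonal total = 202.81 mm

203 mm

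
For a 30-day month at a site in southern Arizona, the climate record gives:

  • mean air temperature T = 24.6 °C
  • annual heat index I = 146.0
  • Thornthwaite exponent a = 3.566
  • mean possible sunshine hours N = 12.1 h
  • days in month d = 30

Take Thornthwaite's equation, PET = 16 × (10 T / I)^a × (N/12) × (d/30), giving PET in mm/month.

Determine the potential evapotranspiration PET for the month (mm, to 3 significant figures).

104 mm

10T/I = 10 × 24.6 / 146.0 = 1.6849
(10T/I)^a = 1.6849^3.566 = 6.4263
Uncorrected PET = 16 × 6.4263 = 102.821 mm
Correction = (N/12)(d/30) = (12.1/12)(30/30) = 1.0083
PET = 102.821 × 1.0083 = 103.674 mm/month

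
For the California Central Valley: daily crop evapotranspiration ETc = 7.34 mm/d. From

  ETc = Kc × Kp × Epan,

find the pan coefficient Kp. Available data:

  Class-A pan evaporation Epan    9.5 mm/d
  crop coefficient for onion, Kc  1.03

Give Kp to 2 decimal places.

ETc = Kc × Kp × Epan  ⇒  Kp = ETc / (Kc × Epan)
Kp = 7.34 / (1.03 × 9.5) = 7.34 / 9.785 = 0.7501

0.75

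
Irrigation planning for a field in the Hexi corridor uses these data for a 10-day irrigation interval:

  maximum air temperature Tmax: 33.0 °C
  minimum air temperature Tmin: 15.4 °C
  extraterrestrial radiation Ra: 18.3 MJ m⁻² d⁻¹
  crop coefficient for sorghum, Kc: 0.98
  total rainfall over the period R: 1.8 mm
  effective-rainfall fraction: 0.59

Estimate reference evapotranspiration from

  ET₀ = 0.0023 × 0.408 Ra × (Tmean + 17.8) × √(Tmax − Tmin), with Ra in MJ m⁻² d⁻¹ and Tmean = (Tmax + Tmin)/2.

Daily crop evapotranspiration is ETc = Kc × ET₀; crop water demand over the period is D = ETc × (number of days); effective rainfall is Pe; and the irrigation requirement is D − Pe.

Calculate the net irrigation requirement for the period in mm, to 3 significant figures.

Tmean = (33.0 + 15.4)/2 = 24.20 °C
0.408 Ra = 0.408 × 18.3 = 7.4664 mm/d equivalent
ET₀ = 0.0023 × 7.4664 × (24.20 + 17.8) × √17.6 = 0.0023 × 7.4664 × 42.00 × 4.1952 = 3.0258 mm/d
ETc = Kc × ET₀ = 0.98 × 3.0258 = 2.9653 mm/d
Crop demand D = ETc × 10 d = 2.9653 × 10 = 29.653 mm
Pe = 0.59 × 1.8 = 1.062 mm
D − Pe = 29.653 − 1.062 = 28.591 mm

28.6 mm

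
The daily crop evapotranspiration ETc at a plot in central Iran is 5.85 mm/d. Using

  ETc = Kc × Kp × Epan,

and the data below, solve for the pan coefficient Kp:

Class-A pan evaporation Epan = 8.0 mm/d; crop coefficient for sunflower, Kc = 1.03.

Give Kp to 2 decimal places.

ETc = Kc × Kp × Epan  ⇒  Kp = ETc / (Kc × Epan)
Kp = 5.85 / (1.03 × 8.0) = 5.85 / 8.240 = 0.7100

0.71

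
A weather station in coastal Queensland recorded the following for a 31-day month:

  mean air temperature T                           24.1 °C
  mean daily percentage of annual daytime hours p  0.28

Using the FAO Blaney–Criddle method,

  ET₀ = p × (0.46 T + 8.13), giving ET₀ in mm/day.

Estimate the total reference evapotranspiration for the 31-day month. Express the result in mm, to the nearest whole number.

ET₀ = 0.28 × (0.46 × 24.1 + 8.13) = 0.28 × 19.216 = 5.3805 mm/d
Monthly total = 5.3805 × 31 = 166.796 mm

167 mm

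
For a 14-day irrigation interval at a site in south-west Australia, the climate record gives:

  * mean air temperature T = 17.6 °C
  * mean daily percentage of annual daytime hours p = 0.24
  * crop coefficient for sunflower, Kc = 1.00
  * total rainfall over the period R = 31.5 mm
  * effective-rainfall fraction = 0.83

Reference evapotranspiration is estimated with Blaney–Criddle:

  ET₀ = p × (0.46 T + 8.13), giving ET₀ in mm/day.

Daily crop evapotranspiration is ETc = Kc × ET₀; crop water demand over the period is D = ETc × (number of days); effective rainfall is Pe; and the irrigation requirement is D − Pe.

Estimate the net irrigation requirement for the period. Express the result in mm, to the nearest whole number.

ET₀ = 0.24 × (0.46 × 17.6 + 8.13) = 0.24 × 16.226 = 3.8942 mm/d
ETc = Kc × ET₀ = 1.00 × 3.8942 = 3.8942 mm/d
Crop demand D = ETc × 14 d = 3.8942 × 14 = 54.519 mm
Pe = 0.83 × 31.5 = 26.145 mm
D − Pe = 54.519 − 26.145 = 28.374 mm

28 mm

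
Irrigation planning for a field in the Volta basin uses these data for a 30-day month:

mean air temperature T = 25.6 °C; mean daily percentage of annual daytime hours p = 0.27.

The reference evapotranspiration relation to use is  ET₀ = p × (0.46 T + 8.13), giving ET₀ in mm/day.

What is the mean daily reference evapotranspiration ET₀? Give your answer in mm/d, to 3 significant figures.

ET₀ = 0.27 × (0.46 × 25.6 + 8.13) = 0.27 × 19.906 = 5.3746 mm/d

5.37 mm/d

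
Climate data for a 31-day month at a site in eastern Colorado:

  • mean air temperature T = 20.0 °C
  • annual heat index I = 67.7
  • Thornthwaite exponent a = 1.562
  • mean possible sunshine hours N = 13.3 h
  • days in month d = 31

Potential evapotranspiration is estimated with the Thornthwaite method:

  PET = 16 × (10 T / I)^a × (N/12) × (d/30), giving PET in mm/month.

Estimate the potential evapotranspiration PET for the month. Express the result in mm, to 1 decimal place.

99.5 mm

10T/I = 10 × 20.0 / 67.7 = 2.9542
(10T/I)^a = 2.9542^1.562 = 5.4303
Uncorrected PET = 16 × 5.4303 = 86.885 mm
Correction = (N/12)(d/30) = (13.3/12)(31/30) = 1.1453
PET = 86.885 × 1.1453 = 99.509 mm/month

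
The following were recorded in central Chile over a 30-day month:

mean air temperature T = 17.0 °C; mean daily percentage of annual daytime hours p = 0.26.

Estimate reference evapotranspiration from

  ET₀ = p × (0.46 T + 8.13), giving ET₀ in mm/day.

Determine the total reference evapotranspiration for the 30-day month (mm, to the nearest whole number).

124 mm

ET₀ = 0.26 × (0.46 × 17.0 + 8.13) = 0.26 × 15.950 = 4.1470 mm/d
Monthly total = 4.1470 × 30 = 124.410 mm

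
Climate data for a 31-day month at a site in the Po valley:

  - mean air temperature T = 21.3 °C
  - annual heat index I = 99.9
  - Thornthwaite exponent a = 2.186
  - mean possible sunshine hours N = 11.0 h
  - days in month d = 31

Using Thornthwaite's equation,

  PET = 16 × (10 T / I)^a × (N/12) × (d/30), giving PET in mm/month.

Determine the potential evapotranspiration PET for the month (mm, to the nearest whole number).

10T/I = 10 × 21.3 / 99.9 = 2.1321
(10T/I)^a = 2.1321^2.186 = 5.2333
Uncorrected PET = 16 × 5.2333 = 83.733 mm
Correction = (N/12)(d/30) = (11.0/12)(31/30) = 0.9472
PET = 83.733 × 0.9472 = 79.312 mm/month

79 mm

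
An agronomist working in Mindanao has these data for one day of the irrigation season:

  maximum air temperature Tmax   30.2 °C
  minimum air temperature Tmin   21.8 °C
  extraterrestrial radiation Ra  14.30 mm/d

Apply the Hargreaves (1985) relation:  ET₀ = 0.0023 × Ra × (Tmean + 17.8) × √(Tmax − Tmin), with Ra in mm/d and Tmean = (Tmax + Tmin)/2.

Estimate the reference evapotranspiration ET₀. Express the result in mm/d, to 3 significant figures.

Tmean = (30.2 + 21.8)/2 = 26.00 °C
ET₀ = 0.0023 × 14.30 × (26.00 + 17.8) × √8.4 = 0.0023 × 14.30 × 43.80 × 2.8983 = 4.1752 mm/d

4.18 mm/d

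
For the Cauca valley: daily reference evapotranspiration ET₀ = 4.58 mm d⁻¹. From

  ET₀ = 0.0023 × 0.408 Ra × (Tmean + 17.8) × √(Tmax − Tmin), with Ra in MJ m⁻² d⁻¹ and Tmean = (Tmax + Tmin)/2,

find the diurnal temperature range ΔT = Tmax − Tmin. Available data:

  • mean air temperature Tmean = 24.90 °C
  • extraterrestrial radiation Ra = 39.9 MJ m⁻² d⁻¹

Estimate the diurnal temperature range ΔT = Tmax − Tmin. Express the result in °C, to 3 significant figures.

8.21 °C

√ΔT = ET₀ / [0.0023 × 0.408 × Ra × (Tmean+17.8)] = 4.58 / (0.0023 × 16.2792 × 42.70) = 2.8647
ΔT = 2.8647² = 8.207 °C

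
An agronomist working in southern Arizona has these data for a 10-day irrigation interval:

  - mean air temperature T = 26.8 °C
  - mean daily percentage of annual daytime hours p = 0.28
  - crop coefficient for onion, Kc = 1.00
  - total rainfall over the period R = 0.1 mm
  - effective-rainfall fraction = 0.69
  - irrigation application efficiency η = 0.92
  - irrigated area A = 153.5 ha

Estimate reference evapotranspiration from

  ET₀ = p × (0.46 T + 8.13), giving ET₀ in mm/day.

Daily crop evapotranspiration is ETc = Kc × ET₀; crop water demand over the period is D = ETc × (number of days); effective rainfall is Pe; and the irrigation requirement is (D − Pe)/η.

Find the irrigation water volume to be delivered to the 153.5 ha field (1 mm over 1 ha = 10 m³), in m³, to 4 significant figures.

95460 m³

ET₀ = 0.28 × (0.46 × 26.8 + 8.13) = 0.28 × 20.458 = 5.7282 mm/d
ETc = Kc × ET₀ = 1.00 × 5.7282 = 5.7282 mm/d
Crop demand D = ETc × 10 d = 5.7282 × 10 = 57.282 mm
Pe = 0.69 × 0.1 = 0.069 mm
D − Pe = 57.282 − 0.069 = 57.213 mm
Gross irrigation = 57.213 / 0.92 = 62.188 mm
Volume = 62.188 mm × 153.5 ha × 10 = 95458.6 m³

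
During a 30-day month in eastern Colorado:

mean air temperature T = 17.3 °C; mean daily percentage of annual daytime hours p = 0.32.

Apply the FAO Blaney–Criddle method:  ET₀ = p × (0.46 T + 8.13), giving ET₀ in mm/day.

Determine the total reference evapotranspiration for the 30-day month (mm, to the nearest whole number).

ET₀ = 0.32 × (0.46 × 17.3 + 8.13) = 0.32 × 16.088 = 5.1482 mm/d
Monthly total = 5.1482 × 30 = 154.446 mm

154 mm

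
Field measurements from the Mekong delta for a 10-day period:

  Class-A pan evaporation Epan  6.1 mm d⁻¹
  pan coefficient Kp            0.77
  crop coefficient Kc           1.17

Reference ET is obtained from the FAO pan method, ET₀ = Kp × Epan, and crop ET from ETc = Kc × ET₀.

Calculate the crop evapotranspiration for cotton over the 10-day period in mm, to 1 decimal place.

55.0 mm

ET₀ = 0.77 × 6.1 = 4.6970 mm/d
ETc = Kc × ET₀ = 1.17 × 4.6970 = 5.4955 mm/d
Over 10 days: 5.4955 × 10 = 54.955 mm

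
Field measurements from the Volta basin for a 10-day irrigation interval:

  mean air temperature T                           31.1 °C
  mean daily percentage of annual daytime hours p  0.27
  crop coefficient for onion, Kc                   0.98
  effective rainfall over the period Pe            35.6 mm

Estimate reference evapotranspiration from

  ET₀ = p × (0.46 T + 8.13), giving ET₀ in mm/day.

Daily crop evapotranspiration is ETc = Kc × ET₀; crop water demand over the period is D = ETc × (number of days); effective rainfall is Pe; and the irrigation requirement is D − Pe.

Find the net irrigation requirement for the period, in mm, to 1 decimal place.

ET₀ = 0.27 × (0.46 × 31.1 + 8.13) = 0.27 × 22.436 = 6.0577 mm/d
ETc = Kc × ET₀ = 0.98 × 6.0577 = 5.9365 mm/d
Crop demand D = ETc × 10 d = 5.9365 × 10 = 59.365 mm
D − Pe = 59.365 − 35.6 = 23.765 mm

23.8 mm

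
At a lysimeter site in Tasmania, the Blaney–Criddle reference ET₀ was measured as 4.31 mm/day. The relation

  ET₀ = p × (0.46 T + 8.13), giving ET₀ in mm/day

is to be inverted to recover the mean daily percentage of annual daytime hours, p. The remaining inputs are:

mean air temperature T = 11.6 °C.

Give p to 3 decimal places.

p = ET₀ / (0.46 T + 8.13) = 4.31 / (0.46 × 11.6 + 8.13) = 4.31 / 13.466 = 0.3201

0.320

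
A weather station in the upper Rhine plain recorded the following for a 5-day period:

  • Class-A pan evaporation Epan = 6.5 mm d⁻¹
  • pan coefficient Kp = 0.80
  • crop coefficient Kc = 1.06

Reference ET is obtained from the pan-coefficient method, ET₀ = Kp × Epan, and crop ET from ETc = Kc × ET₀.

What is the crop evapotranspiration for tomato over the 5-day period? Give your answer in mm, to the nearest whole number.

ET₀ = 0.80 × 6.5 = 5.2000 mm/d
ETc = Kc × ET₀ = 1.06 × 5.2000 = 5.5120 mm/d
Over 5 days: 5.5120 × 5 = 27.560 mm

28 mm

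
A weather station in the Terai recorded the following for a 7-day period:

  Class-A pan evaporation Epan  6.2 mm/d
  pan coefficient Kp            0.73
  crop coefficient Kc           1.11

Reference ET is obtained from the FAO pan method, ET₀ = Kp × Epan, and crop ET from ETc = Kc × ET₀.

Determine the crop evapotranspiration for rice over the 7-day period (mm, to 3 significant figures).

ET₀ = 0.73 × 6.2 = 4.5260 mm/d
ETc = Kc × ET₀ = 1.11 × 4.5260 = 5.0239 mm/d
Over 7 days: 5.0239 × 7 = 35.167 mm

35.2 mm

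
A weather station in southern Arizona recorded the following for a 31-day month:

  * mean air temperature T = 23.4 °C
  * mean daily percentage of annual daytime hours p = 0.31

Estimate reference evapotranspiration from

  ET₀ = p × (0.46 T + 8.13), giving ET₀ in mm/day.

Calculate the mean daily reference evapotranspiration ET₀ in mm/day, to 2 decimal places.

5.86 mm/day

ET₀ = 0.31 × (0.46 × 23.4 + 8.13) = 0.31 × 18.894 = 5.8571 mm/d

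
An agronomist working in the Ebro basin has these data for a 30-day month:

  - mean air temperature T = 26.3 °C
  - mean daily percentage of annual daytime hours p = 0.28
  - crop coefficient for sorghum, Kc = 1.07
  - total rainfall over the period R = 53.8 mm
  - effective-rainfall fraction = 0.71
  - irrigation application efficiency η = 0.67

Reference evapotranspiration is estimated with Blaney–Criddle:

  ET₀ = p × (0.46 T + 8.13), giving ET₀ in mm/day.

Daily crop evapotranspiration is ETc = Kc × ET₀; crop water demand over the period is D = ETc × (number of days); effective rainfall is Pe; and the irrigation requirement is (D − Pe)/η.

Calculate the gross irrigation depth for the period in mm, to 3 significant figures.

214 mm

ET₀ = 0.28 × (0.46 × 26.3 + 8.13) = 0.28 × 20.228 = 5.6638 mm/d
ETc = Kc × ET₀ = 1.07 × 5.6638 = 6.0603 mm/d
Crop demand D = ETc × 30 d = 6.0603 × 30 = 181.809 mm
Pe = 0.71 × 53.8 = 38.198 mm
D − Pe = 181.809 − 38.198 = 143.611 mm
Gross irrigation = 143.611 / 0.67 = 214.345 mm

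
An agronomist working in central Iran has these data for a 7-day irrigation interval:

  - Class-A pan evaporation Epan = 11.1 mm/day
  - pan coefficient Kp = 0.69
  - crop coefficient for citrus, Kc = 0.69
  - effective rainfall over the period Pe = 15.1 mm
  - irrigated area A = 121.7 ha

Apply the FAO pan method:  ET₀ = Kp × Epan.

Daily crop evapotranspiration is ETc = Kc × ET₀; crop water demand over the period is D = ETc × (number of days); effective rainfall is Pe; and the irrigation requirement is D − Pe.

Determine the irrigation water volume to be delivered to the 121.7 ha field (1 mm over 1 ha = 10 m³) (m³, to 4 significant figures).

ET₀ = 0.69 × 11.1 = 7.6590 mm/d
ETc = Kc × ET₀ = 0.69 × 7.6590 = 5.2847 mm/d
Crop demand D = ETc × 7 d = 5.2847 × 7 = 36.993 mm
D − Pe = 36.993 − 15.1 = 21.893 mm
Volume = 21.893 mm × 121.7 ha × 10 = 26643.8 m³

26640 m³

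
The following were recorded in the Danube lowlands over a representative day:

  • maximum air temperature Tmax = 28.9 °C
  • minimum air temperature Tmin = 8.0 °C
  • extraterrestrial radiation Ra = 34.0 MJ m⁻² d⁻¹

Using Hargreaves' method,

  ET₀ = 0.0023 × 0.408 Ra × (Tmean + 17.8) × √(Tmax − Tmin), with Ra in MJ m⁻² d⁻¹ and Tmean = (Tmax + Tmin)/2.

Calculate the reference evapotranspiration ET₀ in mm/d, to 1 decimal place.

5.3 mm/d

Tmean = (28.9 + 8.0)/2 = 18.45 °C
0.408 Ra = 0.408 × 34.0 = 13.8720 mm/d equivalent
ET₀ = 0.0023 × 13.8720 × (18.45 + 17.8) × √20.9 = 0.0023 × 13.8720 × 36.25 × 4.5717 = 5.2875 mm/d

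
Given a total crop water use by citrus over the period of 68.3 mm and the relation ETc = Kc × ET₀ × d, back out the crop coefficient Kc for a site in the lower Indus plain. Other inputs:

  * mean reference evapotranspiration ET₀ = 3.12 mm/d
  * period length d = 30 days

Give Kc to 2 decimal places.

ETc = Kc × ET₀ × d  ⇒  Kc = ETc / (ET₀ × d)
Kc = 68.3 / (3.12 × 30) = 68.3 / 93.60 = 0.7297

0.73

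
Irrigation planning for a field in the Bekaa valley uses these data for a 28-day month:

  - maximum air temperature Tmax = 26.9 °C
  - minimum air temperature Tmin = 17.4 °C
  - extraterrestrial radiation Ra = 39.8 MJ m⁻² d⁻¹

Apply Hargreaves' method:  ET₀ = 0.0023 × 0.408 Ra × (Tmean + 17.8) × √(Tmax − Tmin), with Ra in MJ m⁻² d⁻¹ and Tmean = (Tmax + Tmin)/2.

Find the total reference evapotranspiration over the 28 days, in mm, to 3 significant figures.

Tmean = (26.9 + 17.4)/2 = 22.15 °C
0.408 Ra = 0.408 × 39.8 = 16.2384 mm/d equivalent
ET₀ = 0.0023 × 16.2384 × (22.15 + 17.8) × √9.5 = 0.0023 × 16.2384 × 39.95 × 3.0822 = 4.5988 mm/d
Over 28 days: 4.5988 × 28 = 128.766 mm

129 mm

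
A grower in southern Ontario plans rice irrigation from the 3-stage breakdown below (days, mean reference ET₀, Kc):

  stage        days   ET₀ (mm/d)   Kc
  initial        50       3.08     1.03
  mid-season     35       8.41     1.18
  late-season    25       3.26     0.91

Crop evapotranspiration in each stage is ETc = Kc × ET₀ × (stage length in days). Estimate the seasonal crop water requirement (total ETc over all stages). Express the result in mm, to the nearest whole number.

580 mm

initial: 1.03 × 3.08 × 50 = 158.62 mm
mid-season: 1.18 × 8.41 × 35 = 347.33 mm
late-season: 0.91 × 3.26 × 25 = 74.17 mm
Seasonal total = 580.12 mm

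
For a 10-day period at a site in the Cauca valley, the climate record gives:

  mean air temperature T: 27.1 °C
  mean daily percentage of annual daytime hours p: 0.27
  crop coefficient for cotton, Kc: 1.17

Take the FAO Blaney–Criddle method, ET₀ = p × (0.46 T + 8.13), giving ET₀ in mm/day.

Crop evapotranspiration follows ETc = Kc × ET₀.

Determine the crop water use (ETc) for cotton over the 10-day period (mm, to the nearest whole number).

65 mm

ET₀ = 0.27 × (0.46 × 27.1 + 8.13) = 0.27 × 20.596 = 5.5609 mm/d
ETc = Kc × ET₀ = 1.17 × 5.5609 = 6.5063 mm/d
Over 10 days: 6.5063 × 10 = 65.063 mm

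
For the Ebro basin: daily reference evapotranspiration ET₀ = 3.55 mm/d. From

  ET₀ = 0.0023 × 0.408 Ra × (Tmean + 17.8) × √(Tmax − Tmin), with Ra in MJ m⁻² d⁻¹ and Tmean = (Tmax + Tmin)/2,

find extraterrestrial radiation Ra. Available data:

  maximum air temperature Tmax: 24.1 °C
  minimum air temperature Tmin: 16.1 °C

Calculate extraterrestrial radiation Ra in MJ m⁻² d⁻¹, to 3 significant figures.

Tmean = (24.1+16.1)/2 = 20.10 °C; ΔT = 8.0
Ra = ET₀ / [0.0023 × 0.408 × (Tmean+17.8) × √ΔT]
   = 3.55 / (0.0023 × 0.408 × 37.90 × 2.8284) = 35.291 MJ m⁻² d⁻¹

35.3 MJ m⁻² d⁻¹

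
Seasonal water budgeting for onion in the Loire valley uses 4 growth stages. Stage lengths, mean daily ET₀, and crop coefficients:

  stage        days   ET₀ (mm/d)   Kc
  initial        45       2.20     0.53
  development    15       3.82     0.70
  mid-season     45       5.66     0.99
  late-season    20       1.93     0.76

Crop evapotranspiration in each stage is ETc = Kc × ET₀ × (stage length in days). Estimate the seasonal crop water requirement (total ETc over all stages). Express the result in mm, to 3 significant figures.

374 mm

initial: 0.53 × 2.20 × 45 = 52.47 mm
development: 0.70 × 3.82 × 15 = 40.11 mm
mid-season: 0.99 × 5.66 × 45 = 252.15 mm
late-season: 0.76 × 1.93 × 20 = 29.34 mm
Seasonal total = 374.07 mm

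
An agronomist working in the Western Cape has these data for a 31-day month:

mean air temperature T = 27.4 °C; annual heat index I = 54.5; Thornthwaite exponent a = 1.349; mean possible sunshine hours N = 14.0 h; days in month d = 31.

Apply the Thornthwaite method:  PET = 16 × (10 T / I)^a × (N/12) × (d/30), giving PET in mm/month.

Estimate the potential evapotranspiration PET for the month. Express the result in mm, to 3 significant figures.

10T/I = 10 × 27.4 / 54.5 = 5.0275
(10T/I)^a = 5.0275^1.349 = 8.8333
Uncorrected PET = 16 × 8.8333 = 141.333 mm
Correction = (N/12)(d/30) = (14.0/12)(31/30) = 1.2056
PET = 141.333 × 1.2056 = 170.391 mm/month

170 mm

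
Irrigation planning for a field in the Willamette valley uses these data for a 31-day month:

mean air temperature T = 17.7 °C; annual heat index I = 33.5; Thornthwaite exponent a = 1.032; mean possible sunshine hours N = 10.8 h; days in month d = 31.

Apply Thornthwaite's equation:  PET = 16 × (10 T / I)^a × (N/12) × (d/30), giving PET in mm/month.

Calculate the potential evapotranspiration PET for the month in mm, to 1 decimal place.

10T/I = 10 × 17.7 / 33.5 = 5.2836
(10T/I)^a = 5.2836^1.032 = 5.5727
Uncorrected PET = 16 × 5.5727 = 89.163 mm
Correction = (N/12)(d/30) = (10.8/12)(31/30) = 0.9300
PET = 89.163 × 0.9300 = 82.922 mm/month

82.9 mm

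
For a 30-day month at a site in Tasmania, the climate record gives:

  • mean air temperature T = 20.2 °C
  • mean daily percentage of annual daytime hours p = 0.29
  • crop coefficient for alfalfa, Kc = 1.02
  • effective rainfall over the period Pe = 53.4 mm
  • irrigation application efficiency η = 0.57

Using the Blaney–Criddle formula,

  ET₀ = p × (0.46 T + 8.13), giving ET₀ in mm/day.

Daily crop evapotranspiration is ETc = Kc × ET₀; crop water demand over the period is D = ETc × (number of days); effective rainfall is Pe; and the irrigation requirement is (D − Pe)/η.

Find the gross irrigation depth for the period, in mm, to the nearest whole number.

ET₀ = 0.29 × (0.46 × 20.2 + 8.13) = 0.29 × 17.422 = 5.0524 mm/d
ETc = Kc × ET₀ = 1.02 × 5.0524 = 5.1534 mm/d
Crop demand D = ETc × 30 d = 5.1534 × 30 = 154.602 mm
D − Pe = 154.602 − 53.4 = 101.202 mm
Gross irrigation = 101.202 / 0.57 = 177.547 mm

178 mm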